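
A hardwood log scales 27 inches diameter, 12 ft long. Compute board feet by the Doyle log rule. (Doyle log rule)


Doyle: BF = (D - 4)^2 * L / 16
Adjusted diameter = 27 - 4 = 23 in
(D-4)^2 = 23^2 = 529
BF = 529 * 12 / 16 = 397 BF

397


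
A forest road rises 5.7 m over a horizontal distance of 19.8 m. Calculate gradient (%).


Formula: Gradient = rise / run * 100
Gradient = 5.7 / 19.8 * 100 = 28.8%

28.8


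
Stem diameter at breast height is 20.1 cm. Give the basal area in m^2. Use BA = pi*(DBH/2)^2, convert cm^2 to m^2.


Formula: BA = pi * (DBH/2)^2 / 10000  (cm^2 to m^2)
Radius = DBH/2 = 20.1/2 = 10.05 cm
BA = pi * 10.05^2 / 10000
   = 317.3087 cm^2 / 10000
   = 0.0317 m^2

0.0317


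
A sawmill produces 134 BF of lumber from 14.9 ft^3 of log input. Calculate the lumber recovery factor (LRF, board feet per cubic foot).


Formula: LRF = Lumber Output (BF) / Log Input (ft^3)
LRF = 134 BF / 14.9 ft^3
LRF = 8.99 BF/ft^3

8.99


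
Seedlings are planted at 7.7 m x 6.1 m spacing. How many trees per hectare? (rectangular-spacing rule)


Formula: TPH = 10000 m^2/ha / (spacing_x * spacing_y)
Area per tree = 7.7 m * 6.1 m = 46.97 m^2
TPH = 10000 / 46.97 = 213 trees/ha

213


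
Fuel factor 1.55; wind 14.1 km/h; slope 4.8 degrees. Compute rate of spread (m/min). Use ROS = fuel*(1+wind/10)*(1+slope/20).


Formula: ROS = fuel * (1 + wind/10) * (1 + slope/20)
Wind factor = 1 + 14.1/10 = 2.41
Slope factor = 1 + 4.8/20 = 1.24
ROS = 1.55 * 2.41 * 1.24 = 4.63 m/min

4.63


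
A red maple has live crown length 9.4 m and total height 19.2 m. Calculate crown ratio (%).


Formula: Crown Ratio = (Crown Length / Total Height) * 100
CR = (9.4 m / 19.2 m) * 100
CR = 0.4896 * 100 = 49.0%

49.0


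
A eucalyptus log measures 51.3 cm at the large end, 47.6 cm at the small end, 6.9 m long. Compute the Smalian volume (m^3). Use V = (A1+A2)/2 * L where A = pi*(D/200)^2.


Smalian: V = (A1 + A2)/2 * L,  A = pi*(D/200)^2
A1 = pi*(51.3/200)^2 = 0.206692 m^2
A2 = pi*(47.6/200)^2 = 0.177952 m^2
V = (0.206692+0.177952)/2*6.9 = 1.327 m^3

1.327


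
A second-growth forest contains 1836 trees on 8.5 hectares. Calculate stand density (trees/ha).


Formula: Stand Density = N_trees / Area_ha
Density = 1836 trees / 8.5 ha
Density = 216 trees/ha

216


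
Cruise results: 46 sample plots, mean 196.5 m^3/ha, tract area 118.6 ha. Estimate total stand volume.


Formula: Total Volume = Mean Volume per ha * Total Area
Total Volume = 196.5 m^3/ha * 118.6 ha
Total Volume = 23305 m^3

23305


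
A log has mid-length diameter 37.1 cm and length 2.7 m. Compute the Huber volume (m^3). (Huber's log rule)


Huber: V = Am * L,  Am = pi*(Dm/200)^2
Am = pi*(37.1/200)^2 = 0.108103 m^2
V = 0.108103*2.7 = 0.2919 m^3

0.2919


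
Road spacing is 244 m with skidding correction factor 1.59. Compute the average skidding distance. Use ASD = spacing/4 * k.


Formula: ASD = (spacing / 4) * correction
Uncorrected distance = spacing / 4 = 244 / 4 = 61 m
ASD = 61 * 1.59 = 97 m

97


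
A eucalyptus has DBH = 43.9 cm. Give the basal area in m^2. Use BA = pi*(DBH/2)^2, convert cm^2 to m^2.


Formula: BA = pi * (DBH/2)^2 / 10000  (cm^2 to m^2)
Radius = DBH/2 = 43.9/2 = 21.95 cm
BA = pi * 21.95^2 / 10000
   = 1513.6272 cm^2 / 10000
   = 0.1514 m^2

0.1514


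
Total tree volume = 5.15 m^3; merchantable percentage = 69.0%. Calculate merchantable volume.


Formula: MV = V_total * (merchantable_pct / 100)
Merchantable fraction = 69.0% / 100 = 0.69
MV = 5.15 m^3 * 0.69 = 3.554 m^3

3.554


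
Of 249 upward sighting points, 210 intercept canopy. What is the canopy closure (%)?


Formula: Canopy closure = covered points / total points * 100
Closure = 210 / 249 * 100
Closure = 0.8434 * 100 = 84.3%

84.3


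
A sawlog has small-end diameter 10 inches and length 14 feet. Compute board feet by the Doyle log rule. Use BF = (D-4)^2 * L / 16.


Doyle: BF = (D - 4)^2 * L / 16
Adjusted diameter = 10 - 4 = 6 in
(D-4)^2 = 6^2 = 36
BF = 36 * 14 / 16 = 32 BF

32


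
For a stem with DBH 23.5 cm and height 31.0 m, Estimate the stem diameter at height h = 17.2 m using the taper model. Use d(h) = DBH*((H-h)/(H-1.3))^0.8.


Taper: d(h) = DBH * ((H - h) / (H - 1.3))^0.8
Numerator = H - h = 31.0 - 17.2 = 13.8 m
Denominator = H - 1.3 = 31.0 - 1.3 = 29.7 m
Ratio = 13.8 / 29.7 = 0.46465
d = 23.5 * 0.46465^0.8 = 12.7 cm

12.7


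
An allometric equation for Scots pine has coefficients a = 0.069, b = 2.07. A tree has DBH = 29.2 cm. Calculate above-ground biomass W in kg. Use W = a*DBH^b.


Formula: W = a * DBH^b  (allometric power law)
DBH^b = 29.2^2.07 = 1079.798
W = 0.069 * 1079.798 = 74.5 kg

74.5


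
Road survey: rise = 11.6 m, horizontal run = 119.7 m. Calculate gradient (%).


Formula: Gradient = rise / run * 100
Gradient = 11.6 / 119.7 * 100 = 9.7%

9.7


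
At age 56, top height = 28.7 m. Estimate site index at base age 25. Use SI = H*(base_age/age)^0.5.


Formula: SI = H_dom * (base_age / age)^0.5
Age ratio = 25 / 56 = 0.44643
sqrt(age_ratio) = 0.66815
SI = 28.7 * 0.66815 = 19.2 m

19.2


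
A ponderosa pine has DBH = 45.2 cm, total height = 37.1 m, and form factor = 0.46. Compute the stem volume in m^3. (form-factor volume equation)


Formula: V = pi * (DBH/200)^2 * H * ff
Radius = DBH/200 = 45.2/200 = 0.226 m
Radius^2 = 0.226^2 = 0.051076 m^2
V = pi * 0.051076 * 37.1 * 0.46
V = 2.738 m^3

2.738


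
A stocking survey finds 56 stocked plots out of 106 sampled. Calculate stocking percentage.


Formula: Stocking % = stocked plots / total plots * 100
Stocking = 56 / 106 * 100
Stocking = 0.5283 * 100 = 52.8%

52.8


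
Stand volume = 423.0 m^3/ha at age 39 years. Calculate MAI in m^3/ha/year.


Formula: MAI = Total Volume / Stand Age
MAI = 423.0 m^3/ha / 39 years
MAI = 10.85 m^3/ha/year

10.85


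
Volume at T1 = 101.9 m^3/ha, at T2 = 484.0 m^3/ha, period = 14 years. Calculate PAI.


Formula: PAI = (V_T2 - V_T1) / (T2 - T1)
Volume increment = 484.0 - 101.9 = 382.1 m^3/ha
PAI = 382.1 / 14 = 27.29 m^3/ha/year

27.29


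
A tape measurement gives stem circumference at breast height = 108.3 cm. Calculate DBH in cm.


Formula: DBH = C / pi
DBH = 108.3 / pi
pi = 3.14159...
DBH = 34.5 cm

34.5


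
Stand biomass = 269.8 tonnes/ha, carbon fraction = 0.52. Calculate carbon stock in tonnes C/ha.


Formula: Carbon Stock = Biomass * Carbon Fraction
C = 269.8 t/ha * 0.52
C = 140.3 t C/ha

140.3


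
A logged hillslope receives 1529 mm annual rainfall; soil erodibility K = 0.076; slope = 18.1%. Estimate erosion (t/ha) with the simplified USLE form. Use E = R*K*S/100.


Formula: E = R * K * S / 100  (simplified USLE)
R * K = 1529 * 0.076 = 116.204
E = 116.204 * 18.1 / 100 = 21.03 t/ha

21.03


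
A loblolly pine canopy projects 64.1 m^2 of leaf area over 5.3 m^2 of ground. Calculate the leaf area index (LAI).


Formula: LAI = total leaf area / ground area  (dimensionless)
LAI = 64.1 m^2 / 5.3 m^2
LAI = 12.09

12.09


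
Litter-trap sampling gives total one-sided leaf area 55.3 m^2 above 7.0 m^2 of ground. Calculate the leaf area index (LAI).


Formula: LAI = total leaf area / ground area  (dimensionless)
LAI = 55.3 m^2 / 7.0 m^2
LAI = 7.9

7.9


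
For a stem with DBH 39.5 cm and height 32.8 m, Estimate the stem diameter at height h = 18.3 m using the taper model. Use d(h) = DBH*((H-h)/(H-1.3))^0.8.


Taper: d(h) = DBH * ((H - h) / (H - 1.3))^0.8
Numerator = H - h = 32.8 - 18.3 = 14.5 m
Denominator = H - 1.3 = 32.8 - 1.3 = 31.5 m
Ratio = 14.5 / 31.5 = 0.46032
d = 39.5 * 0.46032^0.8 = 21.2 cm

21.2


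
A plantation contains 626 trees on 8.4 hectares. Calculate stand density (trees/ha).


Formula: Stand Density = N_trees / Area_ha
Density = 626 trees / 8.4 ha
Density = 75 trees/ha

75


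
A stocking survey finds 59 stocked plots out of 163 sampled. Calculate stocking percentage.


Formula: Stocking % = stocked plots / total plots * 100
Stocking = 59 / 163 * 100
Stocking = 0.362 * 100 = 36.2%

36.2


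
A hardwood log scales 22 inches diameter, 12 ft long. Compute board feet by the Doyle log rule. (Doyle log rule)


Doyle: BF = (D - 4)^2 * L / 16
Adjusted diameter = 22 - 4 = 18 in
(D-4)^2 = 18^2 = 324
BF = 324 * 12 / 16 = 243 BF

243


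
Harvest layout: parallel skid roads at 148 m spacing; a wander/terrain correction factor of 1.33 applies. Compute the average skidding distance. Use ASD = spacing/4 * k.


Formula: ASD = (spacing / 4) * correction
Uncorrected distance = spacing / 4 = 148 / 4 = 37 m
ASD = 37 * 1.33 = 49 m

49


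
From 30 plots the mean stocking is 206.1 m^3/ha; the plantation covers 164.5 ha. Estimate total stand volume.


Formula: Total Volume = Mean Volume per ha * Total Area
Total Volume = 206.1 m^3/ha * 164.5 ha
Total Volume = 33903 m^3

33903


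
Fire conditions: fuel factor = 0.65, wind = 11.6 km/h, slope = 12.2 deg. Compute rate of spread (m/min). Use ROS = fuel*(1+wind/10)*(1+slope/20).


Formula: ROS = fuel * (1 + wind/10) * (1 + slope/20)
Wind factor = 1 + 11.6/10 = 2.16
Slope factor = 1 + 12.2/20 = 1.61
ROS = 0.65 * 2.16 * 1.61 = 2.26 m/min

2.26


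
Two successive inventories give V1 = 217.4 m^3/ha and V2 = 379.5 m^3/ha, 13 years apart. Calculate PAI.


Formula: PAI = (V_T2 - V_T1) / (T2 - T1)
Volume increment = 379.5 - 217.4 = 162.1 m^3/ha
PAI = 162.1 / 13 = 12.47 m^3/ha/year

12.47


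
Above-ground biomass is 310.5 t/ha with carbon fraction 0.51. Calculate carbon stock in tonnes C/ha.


Formula: Carbon Stock = Biomass * Carbon Fraction
C = 310.5 t/ha * 0.51
C = 158.4 t C/ha

158.4


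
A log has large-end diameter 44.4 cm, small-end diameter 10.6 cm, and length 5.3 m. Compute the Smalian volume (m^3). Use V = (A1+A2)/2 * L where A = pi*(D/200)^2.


Smalian: V = (A1 + A2)/2 * L,  A = pi*(D/200)^2
A1 = pi*(44.4/200)^2 = 0.15483 m^2
A2 = pi*(10.6/200)^2 = 0.008825 m^2
V = (0.15483+0.008825)/2*5.3 = 0.4337 m^3

0.4337


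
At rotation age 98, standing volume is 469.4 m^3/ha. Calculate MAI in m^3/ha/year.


Formula: MAI = Total Volume / Stand Age
MAI = 469.4 m^3/ha / 98 years
MAI = 4.79 m^3/ha/year

4.79


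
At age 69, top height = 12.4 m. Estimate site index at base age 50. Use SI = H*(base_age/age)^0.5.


Formula: SI = H_dom * (base_age / age)^0.5
Age ratio = 50 / 69 = 0.72464
sqrt(age_ratio) = 0.85126
SI = 12.4 * 0.85126 = 10.6 m

10.6


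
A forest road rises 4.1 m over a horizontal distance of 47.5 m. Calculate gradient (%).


Formula: Gradient = rise / run * 100
Gradient = 4.1 / 47.5 * 100 = 8.6%

8.6


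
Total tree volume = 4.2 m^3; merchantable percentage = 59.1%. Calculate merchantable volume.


Formula: MV = V_total * (merchantable_pct / 100)
Merchantable fraction = 59.1% / 100 = 0.591
MV = 4.2 m^3 * 0.591 = 2.482 m^3

2.482


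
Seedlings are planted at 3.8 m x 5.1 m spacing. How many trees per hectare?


Formula: TPH = 10000 m^2/ha / (spacing_x * spacing_y)
Area per tree = 3.8 m * 5.1 m = 19.38 m^2
TPH = 10000 / 19.38 = 516 trees/ha

516


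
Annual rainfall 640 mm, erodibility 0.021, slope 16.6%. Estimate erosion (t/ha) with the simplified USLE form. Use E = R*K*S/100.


Formula: E = R * K * S / 100  (simplified USLE)
R * K = 640 * 0.021 = 13.44
E = 13.44 * 16.6 / 100 = 2.23 t/ha

2.23


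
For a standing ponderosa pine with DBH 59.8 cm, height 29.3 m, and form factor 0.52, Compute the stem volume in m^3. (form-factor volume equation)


Formula: V = pi * (DBH/200)^2 * H * ff
Radius = DBH/200 = 59.8/200 = 0.299 m
Radius^2 = 0.299^2 = 0.089401 m^2
V = pi * 0.089401 * 29.3 * 0.52
V = 4.279 m^3

4.279


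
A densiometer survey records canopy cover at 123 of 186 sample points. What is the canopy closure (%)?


Formula: Canopy closure = covered points / total points * 100
Closure = 123 / 186 * 100
Closure = 0.6613 * 100 = 66.1%

66.1


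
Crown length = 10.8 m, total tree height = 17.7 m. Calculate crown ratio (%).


Formula: Crown Ratio = (Crown Length / Total Height) * 100
CR = (10.8 m / 17.7 m) * 100
CR = 0.6102 * 100 = 61.0%

61.0


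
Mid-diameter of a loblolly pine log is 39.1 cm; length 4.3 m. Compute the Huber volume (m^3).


Huber: V = Am * L,  Am = pi*(Dm/200)^2
Am = pi*(39.1/200)^2 = 0.120072 m^2
V = 0.120072*4.3 = 0.5163 m^3

0.5163


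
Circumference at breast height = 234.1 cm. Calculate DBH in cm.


Formula: DBH = C / pi
DBH = 234.1 / pi
pi = 3.14159...
DBH = 74.5 cm

74.5


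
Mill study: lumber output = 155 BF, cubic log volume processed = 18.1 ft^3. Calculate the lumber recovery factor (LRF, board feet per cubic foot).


Formula: LRF = Lumber Output (BF) / Log Input (ft^3)
LRF = 155 BF / 18.1 ft^3
LRF = 8.56 BF/ft^3

8.56


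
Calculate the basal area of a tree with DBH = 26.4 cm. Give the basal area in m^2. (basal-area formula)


Formula: BA = pi * (DBH/2)^2 / 10000  (cm^2 to m^2)
Radius = DBH/2 = 26.4/2 = 13.2 cm
BA = pi * 13.2^2 / 10000
   = 547.3911 cm^2 / 10000
   = 0.0547 m^2

0.0547


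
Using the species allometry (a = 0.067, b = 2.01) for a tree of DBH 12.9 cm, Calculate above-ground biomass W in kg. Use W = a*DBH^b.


Formula: W = a * DBH^b  (allometric power law)
DBH^b = 12.9^2.01 = 170.7204
W = 0.067 * 170.7204 = 11.4 kg

11.4


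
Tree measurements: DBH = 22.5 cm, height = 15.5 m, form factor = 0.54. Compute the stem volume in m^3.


Formula: V = pi * (DBH/200)^2 * H * ff
Radius = DBH/200 = 22.5/200 = 0.1125 m
Radius^2 = 0.1125^2 = 0.01265625 m^2
V = pi * 0.01265625 * 15.5 * 0.54
V = 0.333 m^3

0.333


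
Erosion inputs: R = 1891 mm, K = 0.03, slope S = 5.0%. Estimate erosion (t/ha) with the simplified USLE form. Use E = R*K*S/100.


Formula: E = R * K * S / 100  (simplified USLE)
R * K = 1891 * 0.03 = 56.73
E = 56.73 * 5.0 / 100 = 2.84 t/ha

2.84


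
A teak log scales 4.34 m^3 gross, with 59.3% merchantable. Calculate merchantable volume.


Formula: MV = V_total * (merchantable_pct / 100)
Merchantable fraction = 59.3% / 100 = 0.593
MV = 4.34 m^3 * 0.593 = 2.574 m^3

2.574


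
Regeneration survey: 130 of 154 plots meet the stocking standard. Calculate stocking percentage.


Formula: Stocking % = stocked plots / total plots * 100
Stocking = 130 / 154 * 100
Stocking = 0.8442 * 100 = 84.4%

84.4


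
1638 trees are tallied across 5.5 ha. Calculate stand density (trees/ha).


Formula: Stand Density = N_trees / Area_ha
Density = 1638 trees / 5.5 ha
Density = 298 trees/ha

298


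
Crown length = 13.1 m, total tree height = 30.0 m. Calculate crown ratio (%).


Formula: Crown Ratio = (Crown Length / Total Height) * 100
CR = (13.1 m / 30.0 m) * 100
CR = 0.4367 * 100 = 43.7%

43.7


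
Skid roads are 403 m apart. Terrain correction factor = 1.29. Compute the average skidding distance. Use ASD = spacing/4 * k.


Formula: ASD = (spacing / 4) * correction
Uncorrected distance = spacing / 4 = 403 / 4 = 100.75 m
ASD = 100.75 * 1.29 = 130 m

130


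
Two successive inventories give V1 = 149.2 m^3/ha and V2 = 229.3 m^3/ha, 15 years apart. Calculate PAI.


Formula: PAI = (V_T2 - V_T1) / (T2 - T1)
Volume increment = 229.3 - 149.2 = 80.1 m^3/ha
PAI = 80.1 / 15 = 5.34 m^3/ha/year

5.34


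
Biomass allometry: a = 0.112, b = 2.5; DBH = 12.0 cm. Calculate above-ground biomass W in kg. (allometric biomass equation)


Formula: W = a * DBH^b  (allometric power law)
DBH^b = 12.0^2.5 = 498.8306
W = 0.112 * 498.8306 = 55.9 kg

55.9


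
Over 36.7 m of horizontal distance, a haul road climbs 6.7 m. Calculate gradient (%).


Formula: Gradient = rise / run * 100
Gradient = 6.7 / 36.7 * 100 = 18.3%

18.3


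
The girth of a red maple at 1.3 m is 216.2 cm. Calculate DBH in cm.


Formula: DBH = C / pi
DBH = 216.2 / pi
pi = 3.14159...
DBH = 68.8 cm

68.8


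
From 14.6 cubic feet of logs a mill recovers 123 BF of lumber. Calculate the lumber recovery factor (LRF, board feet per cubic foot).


Formula: LRF = Lumber Output (BF) / Log Input (ft^3)
LRF = 123 BF / 14.6 ft^3
LRF = 8.42 BF/ft^3

8.42


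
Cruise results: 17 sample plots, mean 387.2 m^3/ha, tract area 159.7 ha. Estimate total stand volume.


Formula: Total Volume = Mean Volume per ha * Total Area
Total Volume = 387.2 m^3/ha * 159.7 ha
Total Volume = 61836 m^3

61836


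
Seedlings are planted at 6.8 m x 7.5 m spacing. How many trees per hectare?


Formula: TPH = 10000 m^2/ha / (spacing_x * spacing_y)
Area per tree = 6.8 m * 7.5 m = 51.0 m^2
TPH = 10000 / 51.0 = 196 trees/ha

196


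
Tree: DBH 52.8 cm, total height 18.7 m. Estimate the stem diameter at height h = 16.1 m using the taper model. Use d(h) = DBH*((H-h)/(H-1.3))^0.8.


Taper: d(h) = DBH * ((H - h) / (H - 1.3))^0.8
Numerator = H - h = 18.7 - 16.1 = 2.6 m
Denominator = H - 1.3 = 18.7 - 1.3 = 17.4 m
Ratio = 2.6 / 17.4 = 0.14943
d = 52.8 * 0.14943^0.8 = 11.5 cm

11.5


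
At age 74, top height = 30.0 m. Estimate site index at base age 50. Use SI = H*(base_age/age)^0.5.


Formula: SI = H_dom * (base_age / age)^0.5
Age ratio = 50 / 74 = 0.67568
sqrt(age_ratio) = 0.82199
SI = 30.0 * 0.82199 = 24.7 m

24.7


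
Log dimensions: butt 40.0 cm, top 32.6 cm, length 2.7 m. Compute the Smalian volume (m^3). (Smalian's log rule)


Smalian: V = (A1 + A2)/2 * L,  A = pi*(D/200)^2
A1 = pi*(40.0/200)^2 = 0.125664 m^2
A2 = pi*(32.6/200)^2 = 0.083469 m^2
V = (0.125664+0.083469)/2*2.7 = 0.2823 m^3

0.2823


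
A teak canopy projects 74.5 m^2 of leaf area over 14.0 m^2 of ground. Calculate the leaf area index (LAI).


Formula: LAI = total leaf area / ground area  (dimensionless)
LAI = 74.5 m^2 / 14.0 m^2
LAI = 5.32

5.32


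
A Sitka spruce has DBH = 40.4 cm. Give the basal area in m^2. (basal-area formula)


Formula: BA = pi * (DBH/2)^2 / 10000  (cm^2 to m^2)
Radius = DBH/2 = 40.4/2 = 20.2 cm
BA = pi * 20.2^2 / 10000
   = 1281.8955 cm^2 / 10000
   = 0.1282 m^2

0.1282


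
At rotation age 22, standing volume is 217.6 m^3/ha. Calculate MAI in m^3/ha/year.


Formula: MAI = Total Volume / Stand Age
MAI = 217.6 m^3/ha / 22 years
MAI = 9.89 m^3/ha/year

9.89


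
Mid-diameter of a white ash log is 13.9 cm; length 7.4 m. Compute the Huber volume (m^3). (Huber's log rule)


Huber: V = Am * L,  Am = pi*(Dm/200)^2
Am = pi*(13.9/200)^2 = 0.015175 m^2
V = 0.015175*7.4 = 0.1123 m^3

0.1123


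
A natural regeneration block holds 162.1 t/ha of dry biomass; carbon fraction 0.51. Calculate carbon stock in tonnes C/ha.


Formula: Carbon Stock = Biomass * Carbon Fraction
C = 162.1 t/ha * 0.51
C = 82.7 t C/ha

82.7


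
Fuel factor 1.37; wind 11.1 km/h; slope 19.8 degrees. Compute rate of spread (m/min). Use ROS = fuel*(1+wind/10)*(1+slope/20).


Formula: ROS = fuel * (1 + wind/10) * (1 + slope/20)
Wind factor = 1 + 11.1/10 = 2.11
Slope factor = 1 + 19.8/20 = 1.99
ROS = 1.37 * 2.11 * 1.99 = 5.75 m/min

5.75


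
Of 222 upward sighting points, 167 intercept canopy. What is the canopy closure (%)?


Formula: Canopy closure = covered points / total points * 100
Closure = 167 / 222 * 100
Closure = 0.7523 * 100 = 75.2%

75.2


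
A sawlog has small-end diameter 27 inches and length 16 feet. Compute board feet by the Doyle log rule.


Doyle: BF = (D - 4)^2 * L / 16
Adjusted diameter = 27 - 4 = 23 in
(D-4)^2 = 23^2 = 529
BF = 529 * 16 / 16 = 529 BF

529


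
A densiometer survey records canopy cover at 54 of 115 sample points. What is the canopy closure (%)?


Formula: Canopy closure = covered points / total points * 100
Closure = 54 / 115 * 100
Closure = 0.4696 * 100 = 47.0%

47.0


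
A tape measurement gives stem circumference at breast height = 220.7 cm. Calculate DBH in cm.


Formula: DBH = C / pi
DBH = 220.7 / pi
pi = 3.14159...
DBH = 70.3 cm

70.3


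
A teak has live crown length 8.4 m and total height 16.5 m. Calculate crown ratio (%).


Formula: Crown Ratio = (Crown Length / Total Height) * 100
CR = (8.4 m / 16.5 m) * 100
CR = 0.5091 * 100 = 50.9%

50.9


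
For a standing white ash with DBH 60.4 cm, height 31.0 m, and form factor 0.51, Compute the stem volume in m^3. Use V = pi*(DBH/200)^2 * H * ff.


Formula: V = pi * (DBH/200)^2 * H * ff
Radius = DBH/200 = 60.4/200 = 0.302 m
Radius^2 = 0.302^2 = 0.091204 m^2
V = pi * 0.091204 * 31.0 * 0.51
V = 4.53 m^3

4.53


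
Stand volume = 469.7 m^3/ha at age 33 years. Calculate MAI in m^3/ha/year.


Formula: MAI = Total Volume / Stand Age
MAI = 469.7 m^3/ha / 33 years
MAI = 14.23 m^3/ha/year

14.23


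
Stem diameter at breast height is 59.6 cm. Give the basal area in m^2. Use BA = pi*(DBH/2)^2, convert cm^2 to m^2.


Formula: BA = pi * (DBH/2)^2 / 10000  (cm^2 to m^2)
Radius = DBH/2 = 59.6/2 = 29.8 cm
BA = pi * 29.8^2 / 10000
   = 2789.8599 cm^2 / 10000
   = 0.279 m^2

0.279


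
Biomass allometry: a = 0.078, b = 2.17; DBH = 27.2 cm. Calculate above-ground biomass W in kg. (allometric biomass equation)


Formula: W = a * DBH^b  (allometric power law)
DBH^b = 27.2^2.17 = 1297.2226
W = 0.078 * 1297.2226 = 101.2 kg

101.2


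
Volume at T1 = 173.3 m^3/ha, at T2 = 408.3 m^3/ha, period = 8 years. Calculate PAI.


Formula: PAI = (V_T2 - V_T1) / (T2 - T1)
Volume increment = 408.3 - 173.3 = 235.0 m^3/ha
PAI = 235.0 / 8 = 29.38 m^3/ha/year

29.38


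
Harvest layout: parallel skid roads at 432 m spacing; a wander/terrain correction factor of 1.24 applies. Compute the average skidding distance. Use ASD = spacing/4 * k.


Formula: ASD = (spacing / 4) * correction
Uncorrected distance = spacing / 4 = 432 / 4 = 108 m
ASD = 108 * 1.24 = 134 m

134


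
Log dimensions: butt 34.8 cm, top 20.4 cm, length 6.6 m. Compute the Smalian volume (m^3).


Smalian: V = (A1 + A2)/2 * L,  A = pi*(D/200)^2
A1 = pi*(34.8/200)^2 = 0.095115 m^2
A2 = pi*(20.4/200)^2 = 0.032685 m^2
V = (0.095115+0.032685)/2*6.6 = 0.4217 m^3

0.4217


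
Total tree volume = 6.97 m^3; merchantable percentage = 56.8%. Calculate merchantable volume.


Formula: MV = V_total * (merchantable_pct / 100)
Merchantable fraction = 56.8% / 100 = 0.568
MV = 6.97 m^3 * 0.568 = 3.959 m^3

3.959


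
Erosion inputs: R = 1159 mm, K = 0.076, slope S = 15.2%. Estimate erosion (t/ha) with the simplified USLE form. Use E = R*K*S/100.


Formula: E = R * K * S / 100  (simplified USLE)
R * K = 1159 * 0.076 = 88.084
E = 88.084 * 15.2 / 100 = 13.39 t/ha

13.39


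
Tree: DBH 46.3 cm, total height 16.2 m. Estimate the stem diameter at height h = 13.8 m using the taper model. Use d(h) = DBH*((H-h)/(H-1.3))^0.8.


Taper: d(h) = DBH * ((H - h) / (H - 1.3))^0.8
Numerator = H - h = 16.2 - 13.8 = 2.4 m
Denominator = H - 1.3 = 16.2 - 1.3 = 14.9 m
Ratio = 2.4 / 14.9 = 0.16107
d = 46.3 * 0.16107^0.8 = 10.7 cm

10.7


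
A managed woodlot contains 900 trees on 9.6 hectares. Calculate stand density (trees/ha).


Formula: Stand Density = N_trees / Area_ha
Density = 900 trees / 9.6 ha
Density = 94 trees/ha

94


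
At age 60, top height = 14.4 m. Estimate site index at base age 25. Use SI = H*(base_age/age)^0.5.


Formula: SI = H_dom * (base_age / age)^0.5
Age ratio = 25 / 60 = 0.41667
sqrt(age_ratio) = 0.6455
SI = 14.4 * 0.6455 = 9.3 m

9.3


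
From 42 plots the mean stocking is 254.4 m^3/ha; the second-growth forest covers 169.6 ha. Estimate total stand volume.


Formula: Total Volume = Mean Volume per ha * Total Area
Total Volume = 254.4 m^3/ha * 169.6 ha
Total Volume = 43146 m^3

43146


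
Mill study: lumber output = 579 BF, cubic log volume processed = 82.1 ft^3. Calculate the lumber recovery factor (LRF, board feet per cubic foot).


Formula: LRF = Lumber Output (BF) / Log Input (ft^3)
LRF = 579 BF / 82.1 ft^3
LRF = 7.05 BF/ft^3

7.05


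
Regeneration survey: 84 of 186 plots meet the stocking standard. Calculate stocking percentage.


Formula: Stocking % = stocked plots / total plots * 100
Stocking = 84 / 186 * 100
Stocking = 0.4516 * 100 = 45.2%

45.2


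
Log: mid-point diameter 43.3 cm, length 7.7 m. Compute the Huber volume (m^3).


Huber: V = Am * L,  Am = pi*(Dm/200)^2
Am = pi*(43.3/200)^2 = 0.147254 m^2
V = 0.147254*7.7 = 1.1339 m^3

1.1339


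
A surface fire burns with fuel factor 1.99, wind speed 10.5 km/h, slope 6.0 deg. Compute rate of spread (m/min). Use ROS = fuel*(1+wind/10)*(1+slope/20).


Formula: ROS = fuel * (1 + wind/10) * (1 + slope/20)
Wind factor = 1 + 10.5/10 = 2.05
Slope factor = 1 + 6.0/20 = 1.3
ROS = 1.99 * 2.05 * 1.3 = 5.3 m/min

5.3


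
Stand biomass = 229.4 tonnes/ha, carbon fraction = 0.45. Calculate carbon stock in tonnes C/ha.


Formula: Carbon Stock = Biomass * Carbon Fraction
C = 229.4 t/ha * 0.45
C = 103.2 t C/ha

103.2


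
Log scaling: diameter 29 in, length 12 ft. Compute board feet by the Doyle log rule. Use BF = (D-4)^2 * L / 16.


Doyle: BF = (D - 4)^2 * L / 16
Adjusted diameter = 29 - 4 = 25 in
(D-4)^2 = 25^2 = 625
BF = 625 * 12 / 16 = 469 BF

469


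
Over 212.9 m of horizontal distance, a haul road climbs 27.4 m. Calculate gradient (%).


Formula: Gradient = rise / run * 100
Gradient = 27.4 / 212.9 * 100 = 12.9%

12.9


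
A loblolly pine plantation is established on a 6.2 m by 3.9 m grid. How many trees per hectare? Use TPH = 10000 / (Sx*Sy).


Formula: TPH = 10000 m^2/ha / (spacing_x * spacing_y)
Area per tree = 6.2 m * 3.9 m = 24.18 m^2
TPH = 10000 / 24.18 = 414 trees/ha

414


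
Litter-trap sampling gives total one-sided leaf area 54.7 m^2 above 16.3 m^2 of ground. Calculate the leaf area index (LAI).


Formula: LAI = total leaf area / ground area  (dimensionless)
LAI = 54.7 m^2 / 16.3 m^2
LAI = 3.36

3.36


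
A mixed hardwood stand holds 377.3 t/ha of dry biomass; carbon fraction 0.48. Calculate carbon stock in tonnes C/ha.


Formula: Carbon Stock = Biomass * Carbon Fraction
C = 377.3 t/ha * 0.48
C = 181.1 t C/ha

181.1


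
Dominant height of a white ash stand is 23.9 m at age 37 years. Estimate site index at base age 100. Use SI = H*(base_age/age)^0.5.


Formula: SI = H_dom * (base_age / age)^0.5
Age ratio = 100 / 37 = 2.7027
sqrt(age_ratio) = 1.64399
SI = 23.9 * 1.64399 = 39.3 m

39.3


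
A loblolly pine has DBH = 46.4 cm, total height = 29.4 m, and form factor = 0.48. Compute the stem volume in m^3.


Formula: V = pi * (DBH/200)^2 * H * ff
Radius = DBH/200 = 46.4/200 = 0.232 m
Radius^2 = 0.232^2 = 0.053824 m^2
V = pi * 0.053824 * 29.4 * 0.48
V = 2.386 m^3

2.386


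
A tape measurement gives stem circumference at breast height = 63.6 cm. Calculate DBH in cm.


Formula: DBH = C / pi
DBH = 63.6 / pi
pi = 3.14159...
DBH = 20.2 cm

20.2


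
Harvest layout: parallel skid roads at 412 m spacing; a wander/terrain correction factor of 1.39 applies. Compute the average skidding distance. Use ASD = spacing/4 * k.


Formula: ASD = (spacing / 4) * correction
Uncorrected distance = spacing / 4 = 412 / 4 = 103 m
ASD = 103 * 1.39 = 143 m

143


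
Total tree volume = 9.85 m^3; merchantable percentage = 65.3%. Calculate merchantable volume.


Formula: MV = V_total * (merchantable_pct / 100)
Merchantable fraction = 65.3% / 100 = 0.653
MV = 9.85 m^3 * 0.653 = 6.432 m^3

6.432


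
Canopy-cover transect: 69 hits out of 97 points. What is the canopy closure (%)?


Formula: Canopy closure = covered points / total points * 100
Closure = 69 / 97 * 100
Closure = 0.7113 * 100 = 71.1%

71.1


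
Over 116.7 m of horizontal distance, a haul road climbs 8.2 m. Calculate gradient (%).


Formula: Gradient = rise / run * 100
Gradient = 8.2 / 116.7 * 100 = 7.0%

7.0


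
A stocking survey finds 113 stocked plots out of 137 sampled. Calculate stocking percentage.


Formula: Stocking % = stocked plots / total plots * 100
Stocking = 113 / 137 * 100
Stocking = 0.8248 * 100 = 82.5%

82.5


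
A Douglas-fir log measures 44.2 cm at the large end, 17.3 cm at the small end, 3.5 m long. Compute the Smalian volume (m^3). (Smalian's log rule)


Smalian: V = (A1 + A2)/2 * L,  A = pi*(D/200)^2
A1 = pi*(44.2/200)^2 = 0.153439 m^2
A2 = pi*(17.3/200)^2 = 0.023506 m^2
V = (0.153439+0.023506)/2*3.5 = 0.3097 m^3

0.3097


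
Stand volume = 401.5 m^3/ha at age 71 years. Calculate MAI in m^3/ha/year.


Formula: MAI = Total Volume / Stand Age
MAI = 401.5 m^3/ha / 71 years
MAI = 5.65 m^3/ha/year

5.65


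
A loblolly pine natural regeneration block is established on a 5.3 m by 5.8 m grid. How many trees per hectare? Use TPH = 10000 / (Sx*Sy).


Formula: TPH = 10000 m^2/ha / (spacing_x * spacing_y)
Area per tree = 5.3 m * 5.8 m = 30.74 m^2
TPH = 10000 / 30.74 = 325 trees/ha

325


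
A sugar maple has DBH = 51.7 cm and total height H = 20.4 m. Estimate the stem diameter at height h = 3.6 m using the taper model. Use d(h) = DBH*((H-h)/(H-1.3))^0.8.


Taper: d(h) = DBH * ((H - h) / (H - 1.3))^0.8
Numerator = H - h = 20.4 - 3.6 = 16.8 m
Denominator = H - 1.3 = 20.4 - 1.3 = 19.1 m
Ratio = 16.8 / 19.1 = 0.87958
d = 51.7 * 0.87958^0.8 = 46.7 cm

46.7


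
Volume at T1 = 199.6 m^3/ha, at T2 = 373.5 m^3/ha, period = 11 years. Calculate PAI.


Formula: PAI = (V_T2 - V_T1) / (T2 - T1)
Volume increment = 373.5 - 199.6 = 173.9 m^3/ha
PAI = 173.9 / 11 = 15.81 m^3/ha/year

15.81


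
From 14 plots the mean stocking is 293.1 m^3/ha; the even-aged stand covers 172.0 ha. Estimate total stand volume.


Formula: Total Volume = Mean Volume per ha * Total Area
Total Volume = 293.1 m^3/ha * 172.0 ha
Total Volume = 50413 m^3

50413


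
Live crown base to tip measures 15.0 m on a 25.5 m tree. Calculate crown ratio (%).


Formula: Crown Ratio = (Crown Length / Total Height) * 100
CR = (15.0 m / 25.5 m) * 100
CR = 0.5882 * 100 = 58.8%

58.8


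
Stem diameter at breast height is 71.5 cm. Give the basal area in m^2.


Formula: BA = pi * (DBH/2)^2 / 10000  (cm^2 to m^2)
Radius = DBH/2 = 71.5/2 = 35.75 cm
BA = pi * 35.75^2 / 10000
   = 4015.1518 cm^2 / 10000
   = 0.4015 m^2

0.4015


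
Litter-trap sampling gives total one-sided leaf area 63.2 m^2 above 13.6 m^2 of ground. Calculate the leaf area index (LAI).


Formula: LAI = total leaf area / ground area  (dimensionless)
LAI = 63.2 m^2 / 13.6 m^2
LAI = 4.65

4.65


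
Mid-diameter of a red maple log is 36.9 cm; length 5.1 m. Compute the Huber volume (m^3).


Huber: V = Am * L,  Am = pi*(Dm/200)^2
Am = pi*(36.9/200)^2 = 0.106941 m^2
V = 0.106941*5.1 = 0.5454 m^3

0.5454


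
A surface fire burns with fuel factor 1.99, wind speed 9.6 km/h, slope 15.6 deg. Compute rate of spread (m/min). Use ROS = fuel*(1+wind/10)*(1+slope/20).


Formula: ROS = fuel * (1 + wind/10) * (1 + slope/20)
Wind factor = 1 + 9.6/10 = 1.96
Slope factor = 1 + 15.6/20 = 1.78
ROS = 1.99 * 1.96 * 1.78 = 6.94 m/min

6.94


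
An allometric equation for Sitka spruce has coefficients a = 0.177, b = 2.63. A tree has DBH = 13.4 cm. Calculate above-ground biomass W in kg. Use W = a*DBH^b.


Formula: W = a * DBH^b  (allometric power law)
DBH^b = 13.4^2.63 = 921.0551
W = 0.177 * 921.0551 = 163.0 kg

163.0


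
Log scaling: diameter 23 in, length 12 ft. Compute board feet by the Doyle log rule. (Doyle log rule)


Doyle: BF = (D - 4)^2 * L / 16
Adjusted diameter = 23 - 4 = 19 in
(D-4)^2 = 19^2 = 361
BF = 361 * 12 / 16 = 271 BF

271


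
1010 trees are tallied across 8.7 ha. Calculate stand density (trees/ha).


Formula: Stand Density = N_trees / Area_ha
Density = 1010 trees / 8.7 ha
Density = 116 trees/ha

116


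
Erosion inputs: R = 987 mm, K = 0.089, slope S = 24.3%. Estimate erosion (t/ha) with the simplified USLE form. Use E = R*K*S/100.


Formula: E = R * K * S / 100  (simplified USLE)
R * K = 987 * 0.089 = 87.843
E = 87.843 * 24.3 / 100 = 21.35 t/ha

21.35


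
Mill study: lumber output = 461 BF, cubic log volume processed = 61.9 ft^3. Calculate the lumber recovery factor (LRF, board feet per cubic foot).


Formula: LRF = Lumber Output (BF) / Log Input (ft^3)
LRF = 461 BF / 61.9 ft^3
LRF = 7.45 BF/ft^3

7.45


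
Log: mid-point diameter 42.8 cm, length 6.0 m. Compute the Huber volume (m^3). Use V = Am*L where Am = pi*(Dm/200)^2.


Huber: V = Am * L,  Am = pi*(Dm/200)^2
Am = pi*(42.8/200)^2 = 0.143872 m^2
V = 0.143872*6.0 = 0.8632 m^3

0.8632


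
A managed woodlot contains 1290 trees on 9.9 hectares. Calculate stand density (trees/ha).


Formula: Stand Density = N_trees / Area_ha
Density = 1290 trees / 9.9 ha
Density = 130 trees/ha

130


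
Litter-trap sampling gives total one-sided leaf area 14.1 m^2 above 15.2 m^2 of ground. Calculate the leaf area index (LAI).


Formula: LAI = total leaf area / ground area  (dimensionless)
LAI = 14.1 m^2 / 15.2 m^2
LAI = 0.93

0.93


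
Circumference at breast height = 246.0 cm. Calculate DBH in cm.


Formula: DBH = C / pi
DBH = 246.0 / pi
pi = 3.14159...
DBH = 78.3 cm

78.3


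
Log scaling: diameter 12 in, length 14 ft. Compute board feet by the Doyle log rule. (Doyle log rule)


Doyle: BF = (D - 4)^2 * L / 16
Adjusted diameter = 12 - 4 = 8 in
(D-4)^2 = 8^2 = 64
BF = 64 * 14 / 16 = 56 BF

56


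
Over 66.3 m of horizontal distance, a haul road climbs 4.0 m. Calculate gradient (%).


Formula: Gradient = rise / run * 100
Gradient = 4.0 / 66.3 * 100 = 6.0%

6.0


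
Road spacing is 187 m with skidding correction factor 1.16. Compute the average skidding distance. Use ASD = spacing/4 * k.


Formula: ASD = (spacing / 4) * correction
Uncorrected distance = spacing / 4 = 187 / 4 = 46.75 m
ASD = 46.75 * 1.16 = 54 m

54


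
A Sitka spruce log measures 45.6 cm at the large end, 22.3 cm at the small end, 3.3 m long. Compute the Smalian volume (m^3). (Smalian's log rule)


Smalian: V = (A1 + A2)/2 * L,  A = pi*(D/200)^2
A1 = pi*(45.6/200)^2 = 0.163313 m^2
A2 = pi*(22.3/200)^2 = 0.039057 m^2
V = (0.163313+0.039057)/2*3.3 = 0.3339 m^3

0.3339


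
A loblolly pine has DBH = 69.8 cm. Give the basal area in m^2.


Formula: BA = pi * (DBH/2)^2 / 10000  (cm^2 to m^2)
Radius = DBH/2 = 69.8/2 = 34.9 cm
BA = pi * 34.9^2 / 10000
   = 3826.4913 cm^2 / 10000
   = 0.3826 m^2

0.3826


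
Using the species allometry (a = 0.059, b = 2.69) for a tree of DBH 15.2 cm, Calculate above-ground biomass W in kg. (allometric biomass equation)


Formula: W = a * DBH^b  (allometric power law)
DBH^b = 15.2^2.69 = 1510.634
W = 0.059 * 1510.634 = 89.1 kg

89.1


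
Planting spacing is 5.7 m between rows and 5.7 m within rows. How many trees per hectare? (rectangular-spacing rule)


Formula: TPH = 10000 m^2/ha / (spacing_x * spacing_y)
Area per tree = 5.7 m * 5.7 m = 32.49 m^2
TPH = 10000 / 32.49 = 308 trees/ha

308


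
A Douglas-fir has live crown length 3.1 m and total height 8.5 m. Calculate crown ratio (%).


Formula: Crown Ratio = (Crown Length / Total Height) * 100
CR = (3.1 m / 8.5 m) * 100
CR = 0.3647 * 100 = 36.5%

36.5


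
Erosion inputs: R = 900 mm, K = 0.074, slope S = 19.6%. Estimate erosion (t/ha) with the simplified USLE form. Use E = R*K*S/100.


Formula: E = R * K * S / 100  (simplified USLE)
R * K = 900 * 0.074 = 66.6
E = 66.6 * 19.6 / 100 = 13.05 t/ha

13.05


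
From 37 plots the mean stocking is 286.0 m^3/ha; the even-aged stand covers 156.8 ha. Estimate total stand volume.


Formula: Total Volume = Mean Volume per ha * Total Area
Total Volume = 286.0 m^3/ha * 156.8 ha
Total Volume = 44845 m^3

44845


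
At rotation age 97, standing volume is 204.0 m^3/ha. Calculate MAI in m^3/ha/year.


Formula: MAI = Total Volume / Stand Age
MAI = 204.0 m^3/ha / 97 years
MAI = 2.1 m^3/ha/year

2.1


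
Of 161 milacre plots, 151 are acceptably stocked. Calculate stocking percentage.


Formula: Stocking % = stocked plots / total plots * 100
Stocking = 151 / 161 * 100
Stocking = 0.9379 * 100 = 93.8%

93.8


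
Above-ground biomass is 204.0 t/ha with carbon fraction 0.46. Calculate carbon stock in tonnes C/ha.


Formula: Carbon Stock = Biomass * Carbon Fraction
C = 204.0 t/ha * 0.46
C = 93.8 t C/ha

93.8


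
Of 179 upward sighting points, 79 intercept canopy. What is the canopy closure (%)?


Formula: Canopy closure = covered points / total points * 100
Closure = 79 / 179 * 100
Closure = 0.4413 * 100 = 44.1%

44.1


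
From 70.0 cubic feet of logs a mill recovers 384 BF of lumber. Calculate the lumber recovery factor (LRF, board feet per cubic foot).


Formula: LRF = Lumber Output (BF) / Log Input (ft^3)
LRF = 384 BF / 70.0 ft^3
LRF = 5.49 BF/ft^3

5.49


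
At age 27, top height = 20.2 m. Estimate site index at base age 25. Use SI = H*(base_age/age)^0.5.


Formula: SI = H_dom * (base_age / age)^0.5
Age ratio = 25 / 27 = 0.92593
sqrt(age_ratio) = 0.96225
SI = 20.2 * 0.96225 = 19.4 m

19.4


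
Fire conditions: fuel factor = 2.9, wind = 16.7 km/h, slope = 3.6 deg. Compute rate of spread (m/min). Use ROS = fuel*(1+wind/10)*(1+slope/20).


Formula: ROS = fuel * (1 + wind/10) * (1 + slope/20)
Wind factor = 1 + 16.7/10 = 2.67
Slope factor = 1 + 3.6/20 = 1.18
ROS = 2.9 * 2.67 * 1.18 = 9.14 m/min

9.14


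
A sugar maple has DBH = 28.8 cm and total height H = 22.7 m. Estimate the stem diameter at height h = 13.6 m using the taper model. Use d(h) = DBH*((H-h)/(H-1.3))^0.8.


Taper: d(h) = DBH * ((H - h) / (H - 1.3))^0.8
Numerator = H - h = 22.7 - 13.6 = 9.1 m
Denominator = H - 1.3 = 22.7 - 1.3 = 21.4 m
Ratio = 9.1 / 21.4 = 0.42523
d = 28.8 * 0.42523^0.8 = 14.5 cm

14.5


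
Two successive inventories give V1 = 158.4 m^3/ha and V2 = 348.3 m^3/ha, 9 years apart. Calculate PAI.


Formula: PAI = (V_T2 - V_T1) / (T2 - T1)
Volume increment = 348.3 - 158.4 = 189.9 m^3/ha
PAI = 189.9 / 9 = 21.1 m^3/ha/year

21.1


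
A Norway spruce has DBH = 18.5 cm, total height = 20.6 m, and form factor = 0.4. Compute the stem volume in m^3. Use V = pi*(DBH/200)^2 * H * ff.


Formula: V = pi * (DBH/200)^2 * H * ff
Radius = DBH/200 = 18.5/200 = 0.0925 m
Radius^2 = 0.0925^2 = 0.00855625 m^2
V = pi * 0.00855625 * 20.6 * 0.4
V = 0.221 m^3

0.221


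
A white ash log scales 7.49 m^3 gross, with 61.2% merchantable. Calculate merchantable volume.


Formula: MV = V_total * (merchantable_pct / 100)
Merchantable fraction = 61.2% / 100 = 0.612
MV = 7.49 m^3 * 0.612 = 4.584 m^3

4.584


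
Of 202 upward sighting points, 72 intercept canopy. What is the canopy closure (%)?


Formula: Canopy closure = covered points / total points * 100
Closure = 72 / 202 * 100
Closure = 0.3564 * 100 = 35.6%

35.6


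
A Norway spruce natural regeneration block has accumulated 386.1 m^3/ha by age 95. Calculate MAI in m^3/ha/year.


Formula: MAI = Total Volume / Stand Age
MAI = 386.1 m^3/ha / 95 years
MAI = 4.06 m^3/ha/year

4.06


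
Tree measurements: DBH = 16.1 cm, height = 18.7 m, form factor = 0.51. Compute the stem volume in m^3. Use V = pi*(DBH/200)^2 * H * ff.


Formula: V = pi * (DBH/200)^2 * H * ff
Radius = DBH/200 = 16.1/200 = 0.0805 m
Radius^2 = 0.0805^2 = 0.00648025 m^2
V = pi * 0.00648025 * 18.7 * 0.51
V = 0.194 m^3

0.194


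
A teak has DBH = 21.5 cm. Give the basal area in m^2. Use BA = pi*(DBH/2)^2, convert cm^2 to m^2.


Formula: BA = pi * (DBH/2)^2 / 10000  (cm^2 to m^2)
Radius = DBH/2 = 21.5/2 = 10.75 cm
BA = pi * 10.75^2 / 10000
   = 363.0503 cm^2 / 10000
   = 0.0363 m^2

0.0363


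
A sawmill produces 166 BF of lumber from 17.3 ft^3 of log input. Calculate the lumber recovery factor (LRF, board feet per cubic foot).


Formula: LRF = Lumber Output (BF) / Log Input (ft^3)
LRF = 166 BF / 17.3 ft^3
LRF = 9.6 BF/ft^3

9.6


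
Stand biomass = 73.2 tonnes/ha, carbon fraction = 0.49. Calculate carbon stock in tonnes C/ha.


Formula: Carbon Stock = Biomass * Carbon Fraction
C = 73.2 t/ha * 0.49
C = 35.9 t C/ha

35.9


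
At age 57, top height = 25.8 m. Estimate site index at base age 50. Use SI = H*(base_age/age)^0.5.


Formula: SI = H_dom * (base_age / age)^0.5
Age ratio = 50 / 57 = 0.87719
sqrt(age_ratio) = 0.93659
SI = 25.8 * 0.93659 = 24.2 m

24.2


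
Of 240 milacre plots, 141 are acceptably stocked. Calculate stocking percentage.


Formula: Stocking % = stocked plots / total plots * 100
Stocking = 141 / 240 * 100
Stocking = 0.5875 * 100 = 58.8%

58.8
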